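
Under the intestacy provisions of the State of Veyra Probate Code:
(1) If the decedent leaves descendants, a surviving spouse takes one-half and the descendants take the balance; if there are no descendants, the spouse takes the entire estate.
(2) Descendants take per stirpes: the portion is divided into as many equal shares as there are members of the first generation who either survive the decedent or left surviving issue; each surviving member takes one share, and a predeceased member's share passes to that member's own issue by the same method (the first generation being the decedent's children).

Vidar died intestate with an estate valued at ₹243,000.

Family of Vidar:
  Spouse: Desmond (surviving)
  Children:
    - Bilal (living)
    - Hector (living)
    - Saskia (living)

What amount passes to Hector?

Hector receives ₹40,500.

Desmond takes one-half of ₹243,000 = ₹121,500. The remaining ₹121,500 passes to the descendants.
The descendants' portion (₹121,500) is divided into 3 shares of ₹40,500: Bilal, Hector, and Saskia each take ₹40,500.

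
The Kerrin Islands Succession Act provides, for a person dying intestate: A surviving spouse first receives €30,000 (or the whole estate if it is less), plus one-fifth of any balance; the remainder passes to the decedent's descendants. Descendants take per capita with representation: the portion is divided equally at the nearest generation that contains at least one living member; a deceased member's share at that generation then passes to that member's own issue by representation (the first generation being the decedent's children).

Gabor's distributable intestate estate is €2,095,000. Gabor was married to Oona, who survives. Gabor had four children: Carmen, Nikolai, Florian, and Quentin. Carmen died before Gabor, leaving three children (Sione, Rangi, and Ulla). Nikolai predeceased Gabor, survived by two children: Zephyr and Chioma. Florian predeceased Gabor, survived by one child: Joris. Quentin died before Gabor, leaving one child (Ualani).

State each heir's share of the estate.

Oona: €443,000; Sione: €236,000; Rangi: €236,000; Ulla: €236,000; Zephyr: €236,000; Chioma: €236,000; Joris: €236,000; Ualani: €236,000

Oona first takes €30,000, leaving a balance of €2,065,000. Oona then takes one-fifth of the balance (€413,000), for a total of €443,000. The remaining €1,652,000 passes to the descendants.
No child survives, so the initial division is made at the grandchildren's generation.
The descendants' portion (€1,652,000) is divided into 7 shares of €236,000: Sione, Rangi, Ulla, Zephyr, Chioma, Joris, and Ualani each take €236,000.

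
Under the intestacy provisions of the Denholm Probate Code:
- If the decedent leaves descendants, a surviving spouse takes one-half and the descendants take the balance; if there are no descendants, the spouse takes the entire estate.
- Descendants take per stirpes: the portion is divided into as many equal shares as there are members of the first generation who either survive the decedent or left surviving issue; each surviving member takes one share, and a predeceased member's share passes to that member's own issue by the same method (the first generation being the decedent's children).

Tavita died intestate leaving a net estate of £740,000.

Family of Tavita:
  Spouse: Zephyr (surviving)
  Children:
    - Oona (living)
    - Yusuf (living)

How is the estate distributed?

Zephyr: £370,000; Oona: £185,000; Yusuf: £185,000

Zephyr takes one-half of £740,000 = £370,000. The remaining £370,000 passes to the descendants.
The descendants' portion (£370,000) is divided into 2 shares of £185,000: Oona and Yusuf each take £185,000.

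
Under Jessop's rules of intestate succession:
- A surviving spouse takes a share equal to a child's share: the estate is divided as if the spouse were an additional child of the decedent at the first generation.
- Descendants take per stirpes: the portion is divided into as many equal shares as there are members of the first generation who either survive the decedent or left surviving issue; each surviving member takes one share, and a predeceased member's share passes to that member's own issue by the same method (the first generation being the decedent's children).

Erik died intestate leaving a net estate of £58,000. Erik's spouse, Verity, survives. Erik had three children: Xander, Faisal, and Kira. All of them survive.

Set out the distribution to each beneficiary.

Verity: £14,500; Xander: £14,500; Faisal: £14,500; Kira: £14,500

The spouse counts as an additional share at the children's level, so there are 4 primary shares of £14,500. Verity takes one such share (£14,500).
The children's combined portion (£43,500) is divided into 3 shares of £14,500: Xander, Faisal, and Kira each take £14,500.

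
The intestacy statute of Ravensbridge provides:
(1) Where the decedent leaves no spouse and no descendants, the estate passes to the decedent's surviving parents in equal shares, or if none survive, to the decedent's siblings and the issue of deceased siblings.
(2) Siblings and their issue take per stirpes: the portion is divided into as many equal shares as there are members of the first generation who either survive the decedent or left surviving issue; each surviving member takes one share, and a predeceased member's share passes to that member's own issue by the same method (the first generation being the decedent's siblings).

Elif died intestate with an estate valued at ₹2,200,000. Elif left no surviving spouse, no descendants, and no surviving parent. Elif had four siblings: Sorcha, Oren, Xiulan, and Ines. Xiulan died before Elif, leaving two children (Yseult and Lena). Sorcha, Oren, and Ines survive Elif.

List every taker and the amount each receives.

The entire ₹2,200,000 passes to the siblings and their issue.
That amount (₹2,200,000) is divided into 4 shares of ₹550,000: Sorcha, Oren, and Ines each take ₹550,000; Xiulan's ₹550,000 share passes to Xiulan's issue.
Xiulan's share (₹550,000) is divided into 2 shares of ₹275,000: Yseult and Lena each take ₹275,000.

Sorcha: ₹550,000; Oren: ₹550,000; Yseult: ₹275,000; Lena: ₹275,000; Ines: ₹550,000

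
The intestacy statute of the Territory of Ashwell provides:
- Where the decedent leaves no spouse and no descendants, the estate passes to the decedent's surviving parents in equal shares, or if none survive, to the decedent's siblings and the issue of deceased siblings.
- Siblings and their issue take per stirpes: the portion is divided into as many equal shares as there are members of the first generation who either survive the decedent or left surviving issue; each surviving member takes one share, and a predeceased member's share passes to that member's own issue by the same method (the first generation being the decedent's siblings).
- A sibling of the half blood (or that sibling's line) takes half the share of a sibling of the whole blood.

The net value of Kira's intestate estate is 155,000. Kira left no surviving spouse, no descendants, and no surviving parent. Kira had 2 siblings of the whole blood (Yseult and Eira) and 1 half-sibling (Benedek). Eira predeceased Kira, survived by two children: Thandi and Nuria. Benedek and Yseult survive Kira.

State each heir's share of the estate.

Benedek: 31,000; Yseult: 62,000; Thandi: 31,000; Nuria: 31,000

The entire 155,000 passes to the siblings and their issue.
Counting each half-blood sibling's line as half a unit, there are 5/2 units in 155,000, so one unit is 62,000. Whole-blood lines (Yseult and Eira) take 62,000 each; half-blood lines (Benedek) take 31,000 each.
Eira's share (62,000) is divided into 2 shares of 31,000: Thandi and Nuria each take 31,000.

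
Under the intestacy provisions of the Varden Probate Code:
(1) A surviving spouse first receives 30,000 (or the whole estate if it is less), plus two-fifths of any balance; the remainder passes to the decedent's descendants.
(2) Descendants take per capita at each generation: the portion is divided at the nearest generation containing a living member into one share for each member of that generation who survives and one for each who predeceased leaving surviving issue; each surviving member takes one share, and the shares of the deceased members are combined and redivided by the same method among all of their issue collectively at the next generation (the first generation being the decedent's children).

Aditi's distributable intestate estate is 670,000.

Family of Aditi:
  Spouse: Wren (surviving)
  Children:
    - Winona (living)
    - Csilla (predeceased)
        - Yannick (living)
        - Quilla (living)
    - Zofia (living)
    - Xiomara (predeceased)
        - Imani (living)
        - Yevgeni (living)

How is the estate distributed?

Wren: 286,000; Winona: 96,000; Yannick: 48,000; Quilla: 48,000; Zofia: 96,000; Imani: 48,000; Yevgeni: 48,000

Wren first takes 30,000, leaving a balance of 640,000. Wren then takes two-fifths of the balance (256,000), for a total of 286,000. The remaining 384,000 passes to the descendants.
The descendants' portion (384,000) is divided at the children's generation into 4 shares of 96,000. Winona and Zofia each take 96,000. The 2 shares of the deceased (Csilla and Xiomara) are combined into a pool of 192,000.
That pool (192,000) is divided at the grandchildren's generation equally among Yannick, Quilla, Imani, and Yevgeni: 48,000 each.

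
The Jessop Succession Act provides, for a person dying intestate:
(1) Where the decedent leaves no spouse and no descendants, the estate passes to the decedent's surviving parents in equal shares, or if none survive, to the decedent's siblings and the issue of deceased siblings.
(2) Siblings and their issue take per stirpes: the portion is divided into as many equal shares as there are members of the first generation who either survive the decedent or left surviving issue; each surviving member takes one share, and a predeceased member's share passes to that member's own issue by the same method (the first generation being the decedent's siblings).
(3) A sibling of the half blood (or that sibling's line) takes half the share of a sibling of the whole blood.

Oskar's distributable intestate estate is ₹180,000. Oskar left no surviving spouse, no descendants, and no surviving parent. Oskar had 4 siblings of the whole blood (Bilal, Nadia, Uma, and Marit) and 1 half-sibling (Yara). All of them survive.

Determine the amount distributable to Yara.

The entire ₹180,000 passes to the siblings and their issue.
Counting each half-blood sibling's line as half a unit, there are 9/2 units in ₹180,000, so one unit is ₹40,000. Whole-blood lines (Bilal, Nadia, Uma, and Marit) take ₹40,000 each; half-blood lines (Yara) take ₹20,000 each.

Yara receives ₹20,000.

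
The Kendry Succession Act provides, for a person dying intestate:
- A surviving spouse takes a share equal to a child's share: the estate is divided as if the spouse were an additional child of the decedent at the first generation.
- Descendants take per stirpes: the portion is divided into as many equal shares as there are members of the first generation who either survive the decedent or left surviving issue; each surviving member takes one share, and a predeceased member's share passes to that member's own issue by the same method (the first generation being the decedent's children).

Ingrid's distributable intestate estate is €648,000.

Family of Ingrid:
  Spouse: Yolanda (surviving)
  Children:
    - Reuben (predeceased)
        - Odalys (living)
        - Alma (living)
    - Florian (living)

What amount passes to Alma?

Alma receives €108,000.

The spouse counts as an additional share at the children's level, so there are 3 primary shares of €216,000. Yolanda takes one such share (€216,000).
The children's combined portion (€432,000) is divided into 2 shares of €216,000: Florian takes €216,000; Reuben's €216,000 share passes to Reuben's issue.
Reuben's share (€216,000) is divided into 2 shares of €108,000: Odalys and Alma each take €108,000.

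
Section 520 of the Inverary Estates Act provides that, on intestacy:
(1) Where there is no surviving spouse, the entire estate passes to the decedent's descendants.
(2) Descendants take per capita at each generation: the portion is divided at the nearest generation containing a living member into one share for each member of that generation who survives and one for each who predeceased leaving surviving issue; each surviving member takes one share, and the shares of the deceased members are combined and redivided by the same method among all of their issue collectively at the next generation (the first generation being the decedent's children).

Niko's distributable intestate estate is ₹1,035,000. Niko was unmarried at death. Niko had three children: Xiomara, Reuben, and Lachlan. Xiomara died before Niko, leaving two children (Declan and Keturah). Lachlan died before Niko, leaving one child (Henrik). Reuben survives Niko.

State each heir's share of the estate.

Declan: ₹230,000; Keturah: ₹230,000; Reuben: ₹345,000; Henrik: ₹230,000

The entire ₹1,035,000 passes to the descendants.
That amount (₹1,035,000) is divided at the children's generation into 3 shares of ₹345,000. Reuben takes ₹345,000. The 2 shares of the deceased (Xiomara and Lachlan) are combined into a pool of ₹690,000.
That pool (₹690,000) is divided at the grandchildren's generation equally among Declan, Keturah, and Henrik: ₹230,000 each.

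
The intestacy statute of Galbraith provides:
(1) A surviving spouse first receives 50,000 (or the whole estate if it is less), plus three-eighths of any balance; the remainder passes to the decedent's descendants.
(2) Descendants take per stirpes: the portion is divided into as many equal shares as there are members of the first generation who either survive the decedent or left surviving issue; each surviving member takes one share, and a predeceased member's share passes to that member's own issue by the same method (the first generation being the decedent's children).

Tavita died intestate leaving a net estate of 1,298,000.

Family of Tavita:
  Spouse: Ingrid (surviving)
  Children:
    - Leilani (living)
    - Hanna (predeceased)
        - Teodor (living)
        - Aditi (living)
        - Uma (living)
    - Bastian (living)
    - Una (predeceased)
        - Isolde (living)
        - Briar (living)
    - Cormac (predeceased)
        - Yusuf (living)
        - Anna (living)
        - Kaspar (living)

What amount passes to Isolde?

Isolde receives 78,000.

Ingrid first takes 50,000, leaving a balance of 1,248,000. Ingrid then takes three-eighths of the balance (468,000), for a total of 518,000. The remaining 780,000 passes to the descendants.
The descendants' portion (780,000) is divided into 5 shares of 156,000: Leilani and Bastian each take 156,000; Hanna's 156,000 share passes to Hanna's issue; Una's 156,000 share passes to Una's issue; Cormac's 156,000 share passes to Cormac's issue.
Hanna's share (156,000) is divided into 3 shares of 52,000: Teodor, Aditi, and Uma each take 52,000.
Una's share (156,000) is divided into 2 shares of 78,000: Isolde and Briar each take 78,000.
Cormac's share (156,000) is divided into 3 shares of 52,000: Yusuf, Anna, and Kaspar each take 52,000.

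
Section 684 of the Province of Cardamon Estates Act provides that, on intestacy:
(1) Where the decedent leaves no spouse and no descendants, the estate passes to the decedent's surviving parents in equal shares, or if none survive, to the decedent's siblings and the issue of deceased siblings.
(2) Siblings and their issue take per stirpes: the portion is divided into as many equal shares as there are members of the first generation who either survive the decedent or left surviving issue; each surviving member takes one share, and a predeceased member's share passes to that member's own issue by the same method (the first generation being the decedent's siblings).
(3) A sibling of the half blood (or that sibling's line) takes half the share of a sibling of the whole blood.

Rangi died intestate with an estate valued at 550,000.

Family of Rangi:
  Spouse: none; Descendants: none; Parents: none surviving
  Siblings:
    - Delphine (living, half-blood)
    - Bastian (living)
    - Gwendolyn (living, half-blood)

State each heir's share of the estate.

Delphine: 137,500; Bastian: 275,000; Gwendolyn: 137,500

The entire 550,000 passes to the siblings and their issue.
Counting each half-blood sibling's line as half a unit, there are 2 units in 550,000, so one unit is 275,000. Whole-blood lines (Bastian) take 275,000 each; half-blood lines (Delphine and Gwendolyn) take 137,500 each.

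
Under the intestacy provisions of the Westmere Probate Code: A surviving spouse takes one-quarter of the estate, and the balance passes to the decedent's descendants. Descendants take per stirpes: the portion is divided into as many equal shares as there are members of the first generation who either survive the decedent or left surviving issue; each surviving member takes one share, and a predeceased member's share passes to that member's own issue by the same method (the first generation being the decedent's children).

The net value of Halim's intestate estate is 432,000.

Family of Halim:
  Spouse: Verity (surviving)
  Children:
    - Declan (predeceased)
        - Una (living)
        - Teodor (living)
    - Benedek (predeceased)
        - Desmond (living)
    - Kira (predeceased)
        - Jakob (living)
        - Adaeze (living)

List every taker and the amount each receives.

Verity takes one-quarter of 432,000 = 108,000. The remaining 324,000 passes to the descendants.
The descendants' portion (324,000) is divided into 3 shares of 108,000: Declan's 108,000 share passes to Declan's issue; Benedek's 108,000 share passes to Benedek's issue; Kira's 108,000 share passes to Kira's issue.
Declan's share (108,000) is divided into 2 shares of 54,000: Una and Teodor each take 54,000.
Benedek's share (108,000) passes entirely to Desmond.
Kira's share (108,000) is divided into 2 shares of 54,000: Jakob and Adaeze each take 54,000.

Verity: 108,000; Una: 54,000; Teodor: 54,000; Desmond: 108,000; Jakob: 54,000; Adaeze: 54,000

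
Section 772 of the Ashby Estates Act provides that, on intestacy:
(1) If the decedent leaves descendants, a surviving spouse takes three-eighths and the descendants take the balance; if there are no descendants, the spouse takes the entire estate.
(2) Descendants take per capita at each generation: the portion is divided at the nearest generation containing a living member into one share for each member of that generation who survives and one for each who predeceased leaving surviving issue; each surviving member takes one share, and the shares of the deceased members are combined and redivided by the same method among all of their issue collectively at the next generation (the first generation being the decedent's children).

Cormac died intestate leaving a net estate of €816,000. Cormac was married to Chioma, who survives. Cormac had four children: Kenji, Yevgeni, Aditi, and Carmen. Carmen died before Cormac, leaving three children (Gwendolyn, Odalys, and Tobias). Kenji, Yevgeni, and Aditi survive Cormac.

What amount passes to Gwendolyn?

Gwendolyn receives €42,500.

Chioma takes three-eighths of €816,000 = €306,000. The remaining €510,000 passes to the descendants.
The descendants' portion (€510,000) is divided at the children's generation into 4 shares of €127,500. Kenji, Yevgeni, and Aditi each take €127,500. The remaining share for the deceased Carmen (€127,500) is carried to the next generation.
That pool (€127,500) is divided at the grandchildren's generation equally among Gwendolyn, Odalys, and Tobias: €42,500 each.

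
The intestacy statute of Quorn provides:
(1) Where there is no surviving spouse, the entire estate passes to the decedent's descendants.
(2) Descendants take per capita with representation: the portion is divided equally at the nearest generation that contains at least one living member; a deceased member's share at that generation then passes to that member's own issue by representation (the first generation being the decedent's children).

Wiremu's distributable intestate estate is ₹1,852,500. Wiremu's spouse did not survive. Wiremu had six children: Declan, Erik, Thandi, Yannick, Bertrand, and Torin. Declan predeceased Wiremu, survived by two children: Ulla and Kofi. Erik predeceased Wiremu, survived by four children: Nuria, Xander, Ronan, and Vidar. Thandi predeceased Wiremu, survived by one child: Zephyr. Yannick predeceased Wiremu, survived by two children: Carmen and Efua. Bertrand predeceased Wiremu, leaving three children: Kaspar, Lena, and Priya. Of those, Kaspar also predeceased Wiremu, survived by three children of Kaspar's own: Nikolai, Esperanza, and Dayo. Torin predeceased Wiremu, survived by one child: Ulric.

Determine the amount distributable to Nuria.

The entire ₹1,852,500 passes to the descendants.
No child survives, so the initial division is made at the grandchildren's generation.
That amount (₹1,852,500) is divided into 13 shares of ₹142,500: Ulla, Kofi, Nuria, Xander, Ronan, Vidar, Zephyr, Carmen, Efua, Lena, Priya, and Ulric each take ₹142,500; Kaspar's ₹142,500 share passes to Kaspar's issue.
Kaspar's share (₹142,500) is divided into 3 shares of ₹47,500: Nikolai, Esperanza, and Dayo each take ₹47,500.

Nuria receives ₹142,500.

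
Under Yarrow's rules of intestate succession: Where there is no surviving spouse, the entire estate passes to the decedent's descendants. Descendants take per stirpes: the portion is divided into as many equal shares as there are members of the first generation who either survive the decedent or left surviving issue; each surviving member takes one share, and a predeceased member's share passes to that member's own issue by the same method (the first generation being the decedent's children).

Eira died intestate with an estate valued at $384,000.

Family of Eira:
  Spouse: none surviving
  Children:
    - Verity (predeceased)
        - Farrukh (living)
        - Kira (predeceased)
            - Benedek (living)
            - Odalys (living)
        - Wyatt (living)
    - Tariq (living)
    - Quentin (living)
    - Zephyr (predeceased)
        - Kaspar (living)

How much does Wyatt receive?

Wyatt receives $32,000.

The entire $384,000 passes to the descendants.
That amount ($384,000) is divided into 4 shares of $96,000: Tariq and Quentin each take $96,000; Verity's $96,000 share passes to Verity's issue; Zephyr's $96,000 share passes to Zephyr's issue.
Verity's share ($96,000) is divided into 3 shares of $32,000: Farrukh and Wyatt each take $32,000; Kira's $32,000 share passes to Kira's issue.
Kira's share ($32,000) is divided into 2 shares of $16,000: Benedek and Odalys each take $16,000.
Zephyr's share ($96,000) passes entirely to Kaspar.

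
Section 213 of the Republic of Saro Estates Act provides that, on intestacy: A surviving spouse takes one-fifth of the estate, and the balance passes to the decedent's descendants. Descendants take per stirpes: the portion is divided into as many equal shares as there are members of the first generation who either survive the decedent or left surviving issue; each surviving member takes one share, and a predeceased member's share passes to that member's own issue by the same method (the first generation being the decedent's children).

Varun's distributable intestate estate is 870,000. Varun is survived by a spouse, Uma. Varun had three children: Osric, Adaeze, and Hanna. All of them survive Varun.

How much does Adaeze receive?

Uma takes one-fifth of 870,000 = 174,000. The remaining 696,000 passes to the descendants.
The descendants' portion (696,000) is divided into 3 shares of 232,000: Osric, Adaeze, and Hanna each take 232,000.

Adaeze receives 232,000.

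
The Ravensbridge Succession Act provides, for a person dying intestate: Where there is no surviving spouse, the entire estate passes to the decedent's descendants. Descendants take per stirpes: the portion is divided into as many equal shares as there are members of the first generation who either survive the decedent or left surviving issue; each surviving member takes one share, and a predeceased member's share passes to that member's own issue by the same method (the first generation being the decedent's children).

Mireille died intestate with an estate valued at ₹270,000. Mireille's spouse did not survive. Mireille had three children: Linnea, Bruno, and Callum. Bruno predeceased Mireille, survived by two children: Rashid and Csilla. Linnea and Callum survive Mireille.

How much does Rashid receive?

The entire ₹270,000 passes to the descendants.
That amount (₹270,000) is divided into 3 shares of ₹90,000: Linnea and Callum each take ₹90,000; Bruno's ₹90,000 share passes to Bruno's issue.
Bruno's share (₹90,000) is divided into 2 shares of ₹45,000: Rashid and Csilla each take ₹45,000.

Rashid receives ₹45,000.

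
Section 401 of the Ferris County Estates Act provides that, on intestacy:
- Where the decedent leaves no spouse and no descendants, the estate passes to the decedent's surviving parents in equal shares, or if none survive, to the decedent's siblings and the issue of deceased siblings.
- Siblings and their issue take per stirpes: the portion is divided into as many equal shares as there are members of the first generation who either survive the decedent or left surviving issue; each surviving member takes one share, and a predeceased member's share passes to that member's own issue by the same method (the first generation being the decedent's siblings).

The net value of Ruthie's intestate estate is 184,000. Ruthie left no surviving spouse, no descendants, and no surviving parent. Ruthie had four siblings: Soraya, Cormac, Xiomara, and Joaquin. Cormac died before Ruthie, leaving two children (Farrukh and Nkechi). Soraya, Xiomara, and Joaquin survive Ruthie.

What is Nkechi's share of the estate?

Nkechi receives 23,000.

The entire 184,000 passes to the siblings and their issue.
That amount (184,000) is divided into 4 shares of 46,000: Soraya, Xiomara, and Joaquin each take 46,000; Cormac's 46,000 share passes to Cormac's issue.
Cormac's share (46,000) is divided into 2 shares of 23,000: Farrukh and Nkechi each take 23,000.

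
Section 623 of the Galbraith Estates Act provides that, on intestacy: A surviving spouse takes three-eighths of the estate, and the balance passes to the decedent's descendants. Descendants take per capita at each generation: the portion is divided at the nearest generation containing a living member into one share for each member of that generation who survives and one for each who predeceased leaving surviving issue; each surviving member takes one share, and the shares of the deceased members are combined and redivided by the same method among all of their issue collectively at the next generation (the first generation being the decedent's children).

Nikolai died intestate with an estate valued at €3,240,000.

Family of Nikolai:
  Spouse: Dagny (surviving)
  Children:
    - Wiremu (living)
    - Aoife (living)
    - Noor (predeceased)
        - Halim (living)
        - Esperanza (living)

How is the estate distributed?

Dagny takes three-eighths of €3,240,000 = €1,215,000. The remaining €2,025,000 passes to the descendants.
The descendants' portion (€2,025,000) is divided at the children's generation into 3 shares of €675,000. Wiremu and Aoife each take €675,000. The remaining share for the deceased Noor (€675,000) is carried to the next generation.
That pool (€675,000) is divided at the grandchildren's generation equally among Halim and Esperanza: €337,500 each.

Dagny: €1,215,000; Wiremu: €675,000; Aoife: €675,000; Halim: €337,500; Esperanza: €337,500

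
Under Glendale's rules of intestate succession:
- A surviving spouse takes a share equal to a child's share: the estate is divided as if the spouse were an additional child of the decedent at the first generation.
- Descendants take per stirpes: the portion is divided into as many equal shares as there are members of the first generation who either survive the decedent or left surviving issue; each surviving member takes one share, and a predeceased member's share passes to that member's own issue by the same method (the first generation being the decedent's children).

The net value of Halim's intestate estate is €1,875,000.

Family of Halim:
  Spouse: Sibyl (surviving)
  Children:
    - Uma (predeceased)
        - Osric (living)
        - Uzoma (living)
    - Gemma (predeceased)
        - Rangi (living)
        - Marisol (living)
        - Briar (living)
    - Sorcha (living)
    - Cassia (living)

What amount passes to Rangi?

Rangi receives €125,000.

The spouse counts as an additional share at the children's level, so there are 5 primary shares of €375,000. Sibyl takes one such share (€375,000).
The children's combined portion (€1,500,000) is divided into 4 shares of €375,000: Sorcha and Cassia each take €375,000; Uma's €375,000 share passes to Uma's issue; Gemma's €375,000 share passes to Gemma's issue.
Uma's share (€375,000) is divided into 2 shares of €187,500: Osric and Uzoma each take €187,500.
Gemma's share (€375,000) is divided into 3 shares of €125,000: Rangi, Marisol, and Briar each take €125,000.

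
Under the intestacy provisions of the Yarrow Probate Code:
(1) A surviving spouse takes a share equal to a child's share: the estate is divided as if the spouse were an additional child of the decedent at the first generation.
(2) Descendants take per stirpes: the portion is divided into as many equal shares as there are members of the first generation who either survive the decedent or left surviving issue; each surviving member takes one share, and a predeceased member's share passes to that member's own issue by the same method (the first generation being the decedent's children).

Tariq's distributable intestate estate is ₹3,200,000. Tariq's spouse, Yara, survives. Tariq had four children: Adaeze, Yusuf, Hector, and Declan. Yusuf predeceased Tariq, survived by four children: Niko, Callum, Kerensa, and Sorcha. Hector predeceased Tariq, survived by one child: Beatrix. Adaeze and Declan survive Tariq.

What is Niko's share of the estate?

Niko receives ₹160,000.

The spouse counts as an additional share at the children's level, so there are 5 primary shares of ₹640,000. Yara takes one such share (₹640,000).
The children's combined portion (₹2,560,000) is divided into 4 shares of ₹640,000: Adaeze and Declan each take ₹640,000; Yusuf's ₹640,000 share passes to Yusuf's issue; Hector's ₹640,000 share passes to Hector's issue.
Yusuf's share (₹640,000) is divided into 4 shares of ₹160,000: Niko, Callum, Kerensa, and Sorcha each take ₹160,000.
Hector's share (₹640,000) passes entirely to Beatrix.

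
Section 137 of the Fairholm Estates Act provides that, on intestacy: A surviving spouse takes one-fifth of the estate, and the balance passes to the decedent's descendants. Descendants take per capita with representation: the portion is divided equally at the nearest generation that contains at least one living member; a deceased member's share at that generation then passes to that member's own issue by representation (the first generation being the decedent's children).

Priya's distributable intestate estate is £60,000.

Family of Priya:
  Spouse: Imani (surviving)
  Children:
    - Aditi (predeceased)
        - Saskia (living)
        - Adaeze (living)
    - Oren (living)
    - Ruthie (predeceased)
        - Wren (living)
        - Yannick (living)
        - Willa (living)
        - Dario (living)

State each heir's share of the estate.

Imani takes one-fifth of £60,000 = £12,000. The remaining £48,000 passes to the descendants.
The descendants' portion (£48,000) is divided into 3 shares of £16,000: Oren takes £16,000; Aditi's £16,000 share passes to Aditi's issue; Ruthie's £16,000 share passes to Ruthie's issue.
Aditi's share (£16,000) is divided into 2 shares of £8,000: Saskia and Adaeze each take £8,000.
Ruthie's share (£16,000) is divided into 4 shares of £4,000: Wren, Yannick, Willa, and Dario each take £4,000.

Imani: £12,000; Saskia: £8,000; Adaeze: £8,000; Oren: £16,000; Wren: £4,000; Yannick: £4,000; Willa: £4,000; Dario: £4,000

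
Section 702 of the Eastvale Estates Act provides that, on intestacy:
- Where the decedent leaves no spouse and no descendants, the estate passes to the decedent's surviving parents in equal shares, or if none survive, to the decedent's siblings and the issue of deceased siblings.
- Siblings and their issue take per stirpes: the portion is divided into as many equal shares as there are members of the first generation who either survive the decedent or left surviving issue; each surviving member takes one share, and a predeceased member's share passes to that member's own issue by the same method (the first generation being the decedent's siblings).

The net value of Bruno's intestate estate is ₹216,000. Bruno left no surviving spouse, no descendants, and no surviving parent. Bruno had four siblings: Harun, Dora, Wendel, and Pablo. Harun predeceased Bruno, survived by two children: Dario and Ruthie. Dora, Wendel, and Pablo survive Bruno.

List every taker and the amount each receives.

The entire ₹216,000 passes to the siblings and their issue.
That amount (₹216,000) is divided into 4 shares of ₹54,000: Dora, Wendel, and Pablo each take ₹54,000; Harun's ₹54,000 share passes to Harun's issue.
Harun's share (₹54,000) is divided into 2 shares of ₹27,000: Dario and Ruthie each take ₹27,000.

Dario: ₹27,000; Ruthie: ₹27,000; Dora: ₹54,000; Wendel: ₹54,000; Pablo: ₹54,000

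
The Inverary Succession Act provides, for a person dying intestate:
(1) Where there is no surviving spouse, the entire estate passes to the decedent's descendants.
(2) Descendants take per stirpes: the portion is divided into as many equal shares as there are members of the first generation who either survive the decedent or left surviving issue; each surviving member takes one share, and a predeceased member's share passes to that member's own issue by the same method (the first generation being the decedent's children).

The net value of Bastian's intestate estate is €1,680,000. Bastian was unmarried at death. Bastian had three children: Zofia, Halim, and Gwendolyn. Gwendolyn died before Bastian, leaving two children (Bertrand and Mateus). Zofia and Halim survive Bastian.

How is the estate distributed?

Zofia: €560,000; Halim: €560,000; Bertrand: €280,000; Mateus: €280,000

The entire €1,680,000 passes to the descendants.
That amount (€1,680,000) is divided into 3 shares of €560,000: Zofia and Halim each take €560,000; Gwendolyn's €560,000 share passes to Gwendolyn's issue.
Gwendolyn's share (€560,000) is divided into 2 shares of €280,000: Bertrand and Mateus each take €280,000.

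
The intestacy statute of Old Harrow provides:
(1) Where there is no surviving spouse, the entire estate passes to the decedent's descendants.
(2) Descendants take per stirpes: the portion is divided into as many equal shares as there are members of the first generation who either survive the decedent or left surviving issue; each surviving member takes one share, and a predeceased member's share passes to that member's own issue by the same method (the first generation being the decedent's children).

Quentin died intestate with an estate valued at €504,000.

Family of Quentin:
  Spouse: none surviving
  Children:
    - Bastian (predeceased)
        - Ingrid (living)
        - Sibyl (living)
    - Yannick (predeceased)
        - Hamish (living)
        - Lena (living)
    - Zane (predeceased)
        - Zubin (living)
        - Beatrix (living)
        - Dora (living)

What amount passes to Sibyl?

The entire €504,000 passes to the descendants.
That amount (€504,000) is divided into 3 shares of €168,000: Bastian's €168,000 share passes to Bastian's issue; Yannick's €168,000 share passes to Yannick's issue; Zane's €168,000 share passes to Zane's issue.
Bastian's share (€168,000) is divided into 2 shares of €84,000: Ingrid and Sibyl each take €84,000.
Yannick's share (€168,000) is divided into 2 shares of €84,000: Hamish and Lena each take €84,000.
Zane's share (€168,000) is divided into 3 shares of €56,000: Zubin, Beatrix, and Dora each take €56,000.

Sibyl receives €84,000.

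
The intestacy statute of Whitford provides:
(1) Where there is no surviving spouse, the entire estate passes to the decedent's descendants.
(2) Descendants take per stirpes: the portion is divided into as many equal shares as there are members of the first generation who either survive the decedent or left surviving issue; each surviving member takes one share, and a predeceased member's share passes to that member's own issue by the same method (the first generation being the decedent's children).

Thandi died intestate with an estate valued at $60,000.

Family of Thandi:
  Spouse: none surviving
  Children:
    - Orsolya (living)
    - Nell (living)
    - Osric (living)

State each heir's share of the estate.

The entire $60,000 passes to the descendants.
That amount ($60,000) is divided into 3 shares of $20,000: Orsolya, Nell, and Osric each take $20,000.

Orsolya: $20,000; Nell: $20,000; Osric: $20,000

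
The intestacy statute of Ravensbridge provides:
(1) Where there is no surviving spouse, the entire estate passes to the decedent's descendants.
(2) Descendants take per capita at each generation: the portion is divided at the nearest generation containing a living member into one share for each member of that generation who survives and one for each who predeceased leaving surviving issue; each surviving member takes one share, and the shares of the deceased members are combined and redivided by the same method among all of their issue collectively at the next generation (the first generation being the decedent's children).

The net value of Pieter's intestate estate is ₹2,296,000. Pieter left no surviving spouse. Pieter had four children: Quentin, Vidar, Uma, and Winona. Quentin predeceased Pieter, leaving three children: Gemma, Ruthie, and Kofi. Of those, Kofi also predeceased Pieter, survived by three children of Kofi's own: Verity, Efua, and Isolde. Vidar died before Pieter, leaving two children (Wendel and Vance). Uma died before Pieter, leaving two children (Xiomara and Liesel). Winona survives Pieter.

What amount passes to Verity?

The entire ₹2,296,000 passes to the descendants.
That amount (₹2,296,000) is divided at the children's generation into 4 shares of ₹574,000. Winona takes ₹574,000. The 3 shares of the deceased (Quentin, Vidar, and Uma) are combined into a pool of ₹1,722,000.
That pool (₹1,722,000) is divided at the grandchildren's generation into 7 shares of ₹246,000. Gemma, Ruthie, Wendel, Vance, Xiomara, and Liesel each take ₹246,000. The remaining share for the deceased Kofi (₹246,000) is carried to the next generation.
That pool (₹246,000) is divided at the great-grandchildren's generation equally among Verity, Efua, and Isolde: ₹82,000 each.

Verity receives ₹82,000.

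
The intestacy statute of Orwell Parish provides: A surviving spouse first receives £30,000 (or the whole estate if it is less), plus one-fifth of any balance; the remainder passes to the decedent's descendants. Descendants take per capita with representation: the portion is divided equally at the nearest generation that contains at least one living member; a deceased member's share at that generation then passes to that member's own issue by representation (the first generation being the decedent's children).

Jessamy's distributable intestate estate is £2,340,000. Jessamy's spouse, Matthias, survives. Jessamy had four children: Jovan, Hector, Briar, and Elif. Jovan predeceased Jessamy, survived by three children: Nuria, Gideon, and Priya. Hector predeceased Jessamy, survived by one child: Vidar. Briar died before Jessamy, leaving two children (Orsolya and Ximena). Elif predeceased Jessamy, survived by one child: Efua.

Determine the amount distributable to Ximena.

Matthias first takes £30,000, leaving a balance of £2,310,000. Matthias then takes one-fifth of the balance (£462,000), for a total of £492,000. The remaining £1,848,000 passes to the descendants.
No child survives, so the initial division is made at the grandchildren's generation.
The descendants' portion (£1,848,000) is divided into 7 shares of £264,000: Nuria, Gideon, Priya, Vidar, Orsolya, Ximena, and Efua each take £264,000.

Ximena receives £264,000.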